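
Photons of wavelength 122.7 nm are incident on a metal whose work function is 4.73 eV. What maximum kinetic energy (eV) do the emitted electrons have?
5.3747 eV

Using Einstein's photoelectric equation: KE_max = hf - φ = hc/λ - φ

First, calculate the photon energy:
E_photon = hc/λ = (6.626×10⁻³⁴ J·s)(3×10⁸ m/s) / (122.7×10⁻⁹ m)
E_photon = 10.1047 eV

Then, the maximum kinetic energy:
KE_max = E_photon - φ = 10.1047 eV - 4.73 eV = 5.3747 eV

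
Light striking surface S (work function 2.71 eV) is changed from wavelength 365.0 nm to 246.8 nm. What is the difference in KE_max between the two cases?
1.6268 eV

Using Einstein's equation: KE_max = hc/λ - φ

For λ₁ = 365.0 nm:
KE₁ = hc/λ₁ - φ = 3.3968 - 2.71 = 0.6868 eV

For λ₂ = 246.8 nm:
KE₂ = hc/λ₂ - φ = 5.0237 - 2.71 = 2.3137 eV

Change in KE:
ΔKE = KE₂ - KE₁ = 2.3137 - 0.6868 = 1.6268 eV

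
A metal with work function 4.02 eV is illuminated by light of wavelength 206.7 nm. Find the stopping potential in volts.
1.9783 V

The stopping potential V_s satisfies: eV_s = KE_max

First, find KE_max using Einstein's equation:
E_photon = hc/λ = 5.9983 eV
KE_max = E_photon - φ = 5.9983 - 4.02 = 1.9783 eV

Since eV_s = KE_max:
V_s = KE_max/e = 1.9783 V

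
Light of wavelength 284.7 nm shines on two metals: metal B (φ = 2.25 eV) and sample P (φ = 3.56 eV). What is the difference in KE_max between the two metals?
1.3100 eV

Using KE_max = hc/λ - φ for each metal:

Photon energy: E = hc/λ = 4.3549 eV

For metal B (φ₁ = 2.25 eV):
KE₁ = E - φ₁ = 4.3549 - 2.25 = 2.1049 eV

For sample P (φ₂ = 3.56 eV):
KE₂ = E - φ₂ = 4.3549 - 3.56 = 0.7949 eV

Difference:
ΔKE = KE₁ - KE₂ = 2.1049 - 0.7949 = 1.3100 eV

Note: The difference equals the difference in work functions: 3.56 - 2.25 = 1.31 eV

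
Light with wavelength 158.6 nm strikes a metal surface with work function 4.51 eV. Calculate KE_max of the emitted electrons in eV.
3.3074 eV

Using Einstein's photoelectric equation: KE_max = hf - φ = hc/λ - φ

First, calculate the photon energy:
E_photon = hc/λ = (6.626×10⁻³⁴ J·s)(3×10⁸ m/s) / (158.6×10⁻⁹ m)
E_photon = 7.8174 eV

Then, the maximum kinetic energy:
KE_max = E_photon - φ = 7.8174 eV - 4.51 eV = 3.3074 eV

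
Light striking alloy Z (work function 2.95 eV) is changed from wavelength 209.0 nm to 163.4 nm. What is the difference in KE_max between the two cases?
1.6555 eV

Using Einstein's equation: KE_max = hc/λ - φ

For λ₁ = 209.0 nm:
KE₁ = hc/λ₁ - φ = 5.9323 - 2.95 = 2.9823 eV

For λ₂ = 163.4 nm:
KE₂ = hc/λ₂ - φ = 7.5878 - 2.95 = 4.6378 eV

Change in KE:
ΔKE = KE₂ - KE₁ = 4.6378 - 2.9823 = 1.6555 eV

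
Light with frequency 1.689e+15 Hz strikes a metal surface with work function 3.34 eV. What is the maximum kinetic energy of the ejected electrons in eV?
3.6451 eV

Using Einstein's photoelectric equation: KE_max = hf - φ

First, calculate the photon energy:
E_photon = hf = (6.626×10⁻³⁴ J·s)(1.689e+15 Hz)
E_photon = 6.9851 eV

Then, the maximum kinetic energy:
KE_max = E_photon - φ = 6.9851 eV - 3.34 eV = 3.6451 eV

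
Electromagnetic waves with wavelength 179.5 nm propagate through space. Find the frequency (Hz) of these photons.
1.6702e+15 Hz

Using the wave equation: c = fλ

Solving for frequency:
f = c/λ = (3×10⁸ m/s) / (179.5×10⁻⁹ m)
f = 1.6702e+15 Hz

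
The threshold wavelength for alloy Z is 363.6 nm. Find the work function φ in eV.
3.41 eV

At the threshold wavelength, photon energy equals work function:
φ = hc/λ₀

Calculating:
φ = (6.626×10⁻³⁴ J·s)(3×10⁸ m/s) / (363.6×10⁻⁹ m)
φ = 3.41 eV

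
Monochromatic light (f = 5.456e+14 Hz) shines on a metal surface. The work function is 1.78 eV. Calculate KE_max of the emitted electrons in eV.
0.4764 eV

Using Einstein's photoelectric equation: KE_max = hf - φ

First, calculate the photon energy:
E_photon = hf = (6.626×10⁻³⁴ J·s)(5.456e+14 Hz)
E_photon = 2.2564 eV

Then, the maximum kinetic energy:
KE_max = E_photon - φ = 2.2564 eV - 1.78 eV = 0.4764 eV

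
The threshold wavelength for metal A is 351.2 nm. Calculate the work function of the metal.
3.53 eV

At the threshold wavelength, photon energy equals work function:
φ = hc/λ₀

Calculating:
φ = (6.626×10⁻³⁴ J·s)(3×10⁸ m/s) / (351.2×10⁻⁹ m)
φ = 3.53 eV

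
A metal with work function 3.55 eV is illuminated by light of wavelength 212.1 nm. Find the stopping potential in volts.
2.2956 V

The stopping potential V_s satisfies: eV_s = KE_max

First, find KE_max using Einstein's equation:
E_photon = hc/λ = 5.8456 eV
KE_max = E_photon - φ = 5.8456 - 3.55 = 2.2956 eV

Since eV_s = KE_max:
V_s = KE_max/e = 2.2956 V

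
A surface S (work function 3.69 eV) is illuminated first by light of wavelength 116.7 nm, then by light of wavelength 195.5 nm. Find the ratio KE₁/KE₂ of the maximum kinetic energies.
2.6148

Using Einstein's equation: KE_max = hc/λ - φ

For λ₁ = 116.7 nm:
E₁ = hc/λ₁ = 10.6242 eV
KE₁ = E₁ - φ = 10.6242 - 3.69 = 6.9342 eV

For λ₂ = 195.5 nm:
E₂ = hc/λ₂ = 6.3419 eV
KE₂ = E₂ - φ = 6.3419 - 3.69 = 2.6519 eV

Ratio: KE₁/KE₂ = 6.9342/2.6519 = 2.6148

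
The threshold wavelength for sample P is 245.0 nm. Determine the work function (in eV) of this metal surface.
5.06 eV

At the threshold wavelength, photon energy equals work function:
φ = hc/λ₀

Calculating:
φ = (6.626×10⁻³⁴ J·s)(3×10⁸ m/s) / (245.0×10⁻⁹ m)
φ = 5.06 eV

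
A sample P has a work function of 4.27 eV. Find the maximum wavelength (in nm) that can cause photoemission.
290.36 nm

The threshold wavelength is when the photon energy equals the work function:
hc/λ₀ = φ

Solving for λ₀:
λ₀ = hc/φ = (6.626×10⁻³⁴ J·s)(3×10⁸ m/s) / (4.27 eV × 1.602×10⁻¹⁹ J/eV)
λ₀ = 290.36 nm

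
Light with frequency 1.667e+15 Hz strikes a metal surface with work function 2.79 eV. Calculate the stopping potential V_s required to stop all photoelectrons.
4.1042 V

The stopping potential V_s satisfies: eV_s = KE_max

First, find KE_max using Einstein's equation:
E_photon = hf = (6.626×10⁻³⁴ J·s)(1.667e+15 Hz) = 6.8942 eV
KE_max = E_photon - φ = 6.8942 - 2.79 = 4.1042 eV

Since eV_s = KE_max:
V_s = KE_max/e = 4.1042 V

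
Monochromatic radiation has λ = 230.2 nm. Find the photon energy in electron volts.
5.3859 eV

Using E = hf = hc/λ:

E = hc/λ = (6.626×10⁻³⁴ J·s)(3×10⁸ m/s) / (230.2×10⁻⁹ m)
E = 5.3859 eV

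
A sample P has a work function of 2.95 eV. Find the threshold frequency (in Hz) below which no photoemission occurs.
7.1331e+14 Hz

The threshold frequency is when the photon energy equals the work function:
hf₀ = φ

Solving for f₀:
f₀ = φ/h = (2.95 eV × 1.602×10⁻¹⁹ J/eV) / (6.626×10⁻³⁴ J·s)
f₀ = 7.1331e+14 Hz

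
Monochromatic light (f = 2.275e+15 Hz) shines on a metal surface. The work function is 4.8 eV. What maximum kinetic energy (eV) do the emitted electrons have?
4.6086 eV

Using Einstein's photoelectric equation: KE_max = hf - φ

First, calculate the photon energy:
E_photon = hf = (6.626×10⁻³⁴ J·s)(2.275e+15 Hz)
E_photon = 9.4086 eV

Then, the maximum kinetic energy:
KE_max = E_photon - φ = 9.4086 eV - 4.8 eV = 4.6086 eV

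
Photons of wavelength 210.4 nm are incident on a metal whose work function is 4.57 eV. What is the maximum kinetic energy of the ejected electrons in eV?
1.3228 eV

Using Einstein's photoelectric equation: KE_max = hf - φ = hc/λ - φ

First, calculate the photon energy:
E_photon = hc/λ = (6.626×10⁻³⁴ J·s)(3×10⁸ m/s) / (210.4×10⁻⁹ m)
E_photon = 5.8928 eV

Then, the maximum kinetic energy:
KE_max = E_photon - φ = 5.8928 eV - 4.57 eV = 1.3228 eV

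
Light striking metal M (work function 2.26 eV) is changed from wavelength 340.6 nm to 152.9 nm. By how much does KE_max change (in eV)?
4.4687 eV

Using Einstein's equation: KE_max = hc/λ - φ

For λ₁ = 340.6 nm:
KE₁ = hc/λ₁ - φ = 3.6402 - 2.26 = 1.3802 eV

For λ₂ = 152.9 nm:
KE₂ = hc/λ₂ - φ = 8.1088 - 2.26 = 5.8488 eV

Change in KE:
ΔKE = KE₂ - KE₁ = 5.8488 - 1.3802 = 4.4687 eV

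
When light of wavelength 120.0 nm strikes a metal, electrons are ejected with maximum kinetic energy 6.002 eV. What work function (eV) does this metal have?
4.33 eV

From Einstein's photoelectric equation: KE_max = hf - φ = hc/λ - φ

Rearranging for φ:
φ = hc/λ - KE_max

Calculate photon energy:
E_photon = hc/λ = 10.3320 eV

Therefore:
φ = 10.3320 - 6.002 = 4.33 eV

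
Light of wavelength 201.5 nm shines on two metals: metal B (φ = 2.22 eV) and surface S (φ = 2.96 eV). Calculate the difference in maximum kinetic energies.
0.7400 eV

Using KE_max = hc/λ - φ for each metal:

Photon energy: E = hc/λ = 6.1531 eV

For metal B (φ₁ = 2.22 eV):
KE₁ = E - φ₁ = 6.1531 - 2.22 = 3.9331 eV

For surface S (φ₂ = 2.96 eV):
KE₂ = E - φ₂ = 6.1531 - 2.96 = 3.1931 eV

Difference:
ΔKE = KE₁ - KE₂ = 3.9331 - 3.1931 = 0.7400 eV

Note: The difference equals the difference in work functions: 2.96 - 2.22 = 0.74 eV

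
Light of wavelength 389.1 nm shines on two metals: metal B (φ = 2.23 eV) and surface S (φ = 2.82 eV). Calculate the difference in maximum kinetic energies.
0.5900 eV

Using KE_max = hc/λ - φ for each metal:

Photon energy: E = hc/λ = 3.1864 eV

For metal B (φ₁ = 2.23 eV):
KE₁ = E - φ₁ = 3.1864 - 2.23 = 0.9564 eV

For surface S (φ₂ = 2.82 eV):
KE₂ = E - φ₂ = 3.1864 - 2.82 = 0.3664 eV

Difference:
ΔKE = KE₁ - KE₂ = 0.9564 - 0.3664 = 0.5900 eV

Note: The difference equals the difference in work functions: 2.82 - 2.23 = 0.59 eV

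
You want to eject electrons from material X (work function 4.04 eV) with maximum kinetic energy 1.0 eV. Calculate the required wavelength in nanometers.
246.00 nm

From Einstein's equation: KE_max = hc/λ - φ

Rearranging for λ:
hc/λ = KE_max + φ
λ = hc/(KE_max + φ)

Required photon energy:
E_photon = KE_max + φ = 1.0 + 4.04 = 5.04 eV

Required wavelength:
λ = hc/E_photon = (6.626×10⁻³⁴)(3×10⁸) / (5.04 × 1.602×10⁻¹⁹)
λ = 246.00 nm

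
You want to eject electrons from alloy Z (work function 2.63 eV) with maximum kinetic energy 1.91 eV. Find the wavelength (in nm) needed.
273.09 nm

From Einstein's equation: KE_max = hc/λ - φ

Rearranging for λ:
hc/λ = KE_max + φ
λ = hc/(KE_max + φ)

Required photon energy:
E_photon = KE_max + φ = 1.91 + 2.63 = 4.54 eV

Required wavelength:
λ = hc/E_photon = (6.626×10⁻³⁴)(3×10⁸) / (4.54 × 1.602×10⁻¹⁹)
λ = 273.09 nm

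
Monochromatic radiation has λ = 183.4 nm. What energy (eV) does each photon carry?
6.7603 eV

Using E = hf = hc/λ:

E = hc/λ = (6.626×10⁻³⁴ J·s)(3×10⁸ m/s) / (183.4×10⁻⁹ m)
E = 6.7603 eV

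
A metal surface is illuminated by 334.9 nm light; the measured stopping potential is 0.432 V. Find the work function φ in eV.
3.27 eV

The stopping potential gives the maximum kinetic energy: KE_max = eV_s = 0.432 eV

From Einstein's photoelectric equation: KE_max = hc/λ - φ
Rearranging: φ = hc/λ - KE_max

Calculate photon energy:
E_photon = hc/λ = (6.626×10⁻³⁴ J·s)(3×10⁸ m/s) / (334.9×10⁻⁹ m) = 3.7021 eV

Therefore:
φ = 3.7021 - 0.432 = 3.27 eV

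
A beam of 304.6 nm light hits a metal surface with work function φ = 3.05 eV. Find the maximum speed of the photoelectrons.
5.9911e+05 m/s

First, find the maximum kinetic energy:
E_photon = hc/λ = 4.0704 eV
KE_max = E_photon - φ = 4.0704 - 3.05 = 1.0204 eV

Convert to Joules: KE_max = 1.0204 × 1.602×10⁻¹⁹ J = 1.6349e-19 J

Then use KE = ½mv² to find velocity:
v = √(2·KE/m) = √(2 × 1.6349e-19 J / 9.109e-31 kg)
v = 5.9911e+05 m/s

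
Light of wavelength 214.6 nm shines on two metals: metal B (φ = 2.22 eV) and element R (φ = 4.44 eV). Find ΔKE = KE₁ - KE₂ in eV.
2.2200 eV

Using KE_max = hc/λ - φ for each metal:

Photon energy: E = hc/λ = 5.7775 eV

For metal B (φ₁ = 2.22 eV):
KE₁ = E - φ₁ = 5.7775 - 2.22 = 3.5575 eV

For element R (φ₂ = 4.44 eV):
KE₂ = E - φ₂ = 5.7775 - 4.44 = 1.3375 eV

Difference:
ΔKE = KE₁ - KE₂ = 3.5575 - 1.3375 = 2.2200 eV

Note: The difference equals the difference in work functions: 4.44 - 2.22 = 2.22 eV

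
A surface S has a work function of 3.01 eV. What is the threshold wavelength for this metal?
411.91 nm

The threshold wavelength is when the photon energy equals the work function:
hc/λ₀ = φ

Solving for λ₀:
λ₀ = hc/φ = (6.626×10⁻³⁴ J·s)(3×10⁸ m/s) / (3.01 eV × 1.602×10⁻¹⁹ J/eV)
λ₀ = 411.91 nm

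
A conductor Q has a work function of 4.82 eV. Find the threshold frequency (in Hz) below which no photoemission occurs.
1.1655e+15 Hz

The threshold frequency is when the photon energy equals the work function:
hf₀ = φ

Solving for f₀:
f₀ = φ/h = (4.82 eV × 1.602×10⁻¹⁹ J/eV) / (6.626×10⁻³⁴ J·s)
f₀ = 1.1655e+15 Hz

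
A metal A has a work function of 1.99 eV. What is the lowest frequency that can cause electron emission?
4.8118e+14 Hz

The threshold frequency is when the photon energy equals the work function:
hf₀ = φ

Solving for f₀:
f₀ = φ/h = (1.99 eV × 1.602×10⁻¹⁹ J/eV) / (6.626×10⁻³⁴ J·s)
f₀ = 4.8118e+14 Hz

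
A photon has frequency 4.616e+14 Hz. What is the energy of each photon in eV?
1.9090 eV

Using E = hf:

E = hf = (6.626×10⁻³⁴ J·s)(4.616e+14 Hz)
E = 1.9090 eV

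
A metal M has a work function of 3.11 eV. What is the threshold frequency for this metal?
7.5199e+14 Hz

The threshold frequency is when the photon energy equals the work function:
hf₀ = φ

Solving for f₀:
f₀ = φ/h = (3.11 eV × 1.602×10⁻¹⁹ J/eV) / (6.626×10⁻³⁴ J·s)
f₀ = 7.5199e+14 Hz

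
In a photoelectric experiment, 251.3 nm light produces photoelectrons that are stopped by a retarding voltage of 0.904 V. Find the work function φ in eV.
4.03 eV

The stopping potential gives the maximum kinetic energy: KE_max = eV_s = 0.904 eV

From Einstein's photoelectric equation: KE_max = hc/λ - φ
Rearranging: φ = hc/λ - KE_max

Calculate photon energy:
E_photon = hc/λ = (6.626×10⁻³⁴ J·s)(3×10⁸ m/s) / (251.3×10⁻⁹ m) = 4.9337 eV

Therefore:
φ = 4.9337 - 0.904 = 4.03 eV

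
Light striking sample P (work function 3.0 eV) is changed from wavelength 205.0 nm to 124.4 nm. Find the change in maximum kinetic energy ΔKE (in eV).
3.9186 eV

Using Einstein's equation: KE_max = hc/λ - φ

For λ₁ = 205.0 nm:
KE₁ = hc/λ₁ - φ = 6.0480 - 3.0 = 3.0480 eV

For λ₂ = 124.4 nm:
KE₂ = hc/λ₂ - φ = 9.9666 - 3.0 = 6.9666 eV

Change in KE:
ΔKE = KE₂ - KE₁ = 6.9666 - 3.0480 = 3.9186 eV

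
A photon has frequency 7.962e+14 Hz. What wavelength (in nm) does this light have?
376.53 nm

Using the wave equation: c = fλ

Solving for wavelength:
λ = c/f = (3×10⁸ m/s) / (7.962e+14 Hz)
λ = 376.53 nm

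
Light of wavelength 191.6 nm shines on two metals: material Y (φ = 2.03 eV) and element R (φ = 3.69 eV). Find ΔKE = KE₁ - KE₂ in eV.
1.6600 eV

Using KE_max = hc/λ - φ for each metal:

Photon energy: E = hc/λ = 6.4710 eV

For material Y (φ₁ = 2.03 eV):
KE₁ = E - φ₁ = 6.4710 - 2.03 = 4.4410 eV

For element R (φ₂ = 3.69 eV):
KE₂ = E - φ₂ = 6.4710 - 3.69 = 2.7810 eV

Difference:
ΔKE = KE₁ - KE₂ = 4.4410 - 2.7810 = 1.6600 eV

Note: The difference equals the difference in work functions: 3.69 - 2.03 = 1.66 eV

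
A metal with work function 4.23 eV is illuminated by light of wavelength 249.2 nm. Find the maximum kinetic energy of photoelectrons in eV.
0.7453 eV

Using Einstein's photoelectric equation: KE_max = hf - φ = hc/λ - φ

First, calculate the photon energy:
E_photon = hc/λ = (6.626×10⁻³⁴ J·s)(3×10⁸ m/s) / (249.2×10⁻⁹ m)
E_photon = 4.9753 eV

Then, the maximum kinetic energy:
KE_max = E_photon - φ = 4.9753 eV - 4.23 eV = 0.7453 eV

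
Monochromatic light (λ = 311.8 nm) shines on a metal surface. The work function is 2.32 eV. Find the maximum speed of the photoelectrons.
7.6332e+05 m/s

First, find the maximum kinetic energy:
E_photon = hc/λ = 3.9764 eV
KE_max = E_photon - φ = 3.9764 - 2.32 = 1.6564 eV

Convert to Joules: KE_max = 1.6564 × 1.602×10⁻¹⁹ J = 2.6538e-19 J

Then use KE = ½mv² to find velocity:
v = √(2·KE/m) = √(2 × 2.6538e-19 J / 9.109e-31 kg)
v = 7.6332e+05 m/s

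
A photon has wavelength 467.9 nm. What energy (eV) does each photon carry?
2.6498 eV

Using E = hf = hc/λ:

E = hc/λ = (6.626×10⁻³⁴ J·s)(3×10⁸ m/s) / (467.9×10⁻⁹ m)
E = 2.6498 eV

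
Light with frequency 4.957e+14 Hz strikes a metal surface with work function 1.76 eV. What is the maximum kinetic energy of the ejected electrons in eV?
0.2901 eV

Using Einstein's photoelectric equation: KE_max = hf - φ

First, calculate the photon energy:
E_photon = hf = (6.626×10⁻³⁴ J·s)(4.957e+14 Hz)
E_photon = 2.0501 eV

Then, the maximum kinetic energy:
KE_max = E_photon - φ = 2.0501 eV - 1.76 eV = 0.2901 eV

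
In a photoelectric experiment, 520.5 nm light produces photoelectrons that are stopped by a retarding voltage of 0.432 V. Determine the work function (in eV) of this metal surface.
1.95 eV

The stopping potential gives the maximum kinetic energy: KE_max = eV_s = 0.432 eV

From Einstein's photoelectric equation: KE_max = hc/λ - φ
Rearranging: φ = hc/λ - KE_max

Calculate photon energy:
E_photon = hc/λ = (6.626×10⁻³⁴ J·s)(3×10⁸ m/s) / (520.5×10⁻⁹ m) = 2.3820 eV

Therefore:
φ = 2.3820 - 0.432 = 1.95 eV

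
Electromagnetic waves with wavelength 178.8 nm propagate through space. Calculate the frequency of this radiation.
1.6767e+15 Hz

Using the wave equation: c = fλ

Solving for frequency:
f = c/λ = (3×10⁸ m/s) / (178.8×10⁻⁹ m)
f = 1.6767e+15 Hz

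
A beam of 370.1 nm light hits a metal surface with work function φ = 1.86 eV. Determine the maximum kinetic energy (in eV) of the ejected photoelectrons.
1.4900 eV

Using Einstein's photoelectric equation: KE_max = hf - φ = hc/λ - φ

First, calculate the photon energy:
E_photon = hc/λ = (6.626×10⁻³⁴ J·s)(3×10⁸ m/s) / (370.1×10⁻⁹ m)
E_photon = 3.3500 eV

Then, the maximum kinetic energy:
KE_max = E_photon - φ = 3.3500 eV - 1.86 eV = 1.4900 eV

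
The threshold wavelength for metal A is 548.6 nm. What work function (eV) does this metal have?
2.26 eV

At the threshold wavelength, photon energy equals work function:
φ = hc/λ₀

Calculating:
φ = (6.626×10⁻³⁴ J·s)(3×10⁸ m/s) / (548.6×10⁻⁹ m)
φ = 2.26 eV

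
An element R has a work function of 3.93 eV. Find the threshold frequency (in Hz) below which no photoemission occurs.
9.5027e+14 Hz

The threshold frequency is when the photon energy equals the work function:
hf₀ = φ

Solving for f₀:
f₀ = φ/h = (3.93 eV × 1.602×10⁻¹⁹ J/eV) / (6.626×10⁻³⁴ J·s)
f₀ = 9.5027e+14 Hz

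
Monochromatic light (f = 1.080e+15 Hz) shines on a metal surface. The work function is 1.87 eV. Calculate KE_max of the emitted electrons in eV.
2.5965 eV

Using Einstein's photoelectric equation: KE_max = hf - φ

First, calculate the photon energy:
E_photon = hf = (6.626×10⁻³⁴ J·s)(1.080e+15 Hz)
E_photon = 4.4665 eV

Then, the maximum kinetic energy:
KE_max = E_photon - φ = 4.4665 eV - 1.87 eV = 2.5965 eV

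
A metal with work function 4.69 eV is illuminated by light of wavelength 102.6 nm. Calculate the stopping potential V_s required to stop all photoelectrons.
7.3942 V

The stopping potential V_s satisfies: eV_s = KE_max

First, find KE_max using Einstein's equation:
E_photon = hc/λ = 12.0842 eV
KE_max = E_photon - φ = 12.0842 - 4.69 = 7.3942 eV

Since eV_s = KE_max:
V_s = KE_max/e = 7.3942 V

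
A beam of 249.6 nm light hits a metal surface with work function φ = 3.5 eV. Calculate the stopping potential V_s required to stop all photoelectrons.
1.4673 V

The stopping potential V_s satisfies: eV_s = KE_max

First, find KE_max using Einstein's equation:
E_photon = hc/λ = 4.9673 eV
KE_max = E_photon - φ = 4.9673 - 3.5 = 1.4673 eV

Since eV_s = KE_max:
V_s = KE_max/e = 1.4673 V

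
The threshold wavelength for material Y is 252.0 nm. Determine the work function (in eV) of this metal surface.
4.92 eV

At the threshold wavelength, photon energy equals work function:
φ = hc/λ₀

Calculating:
φ = (6.626×10⁻³⁴ J·s)(3×10⁸ m/s) / (252.0×10⁻⁹ m)
φ = 4.92 eV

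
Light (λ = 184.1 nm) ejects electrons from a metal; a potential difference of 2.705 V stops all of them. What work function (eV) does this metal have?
4.03 eV

The stopping potential gives the maximum kinetic energy: KE_max = eV_s = 2.705 eV

From Einstein's photoelectric equation: KE_max = hc/λ - φ
Rearranging: φ = hc/λ - KE_max

Calculate photon energy:
E_photon = hc/λ = (6.626×10⁻³⁴ J·s)(3×10⁸ m/s) / (184.1×10⁻⁹ m) = 6.7346 eV

Therefore:
φ = 6.7346 - 2.705 = 4.03 eV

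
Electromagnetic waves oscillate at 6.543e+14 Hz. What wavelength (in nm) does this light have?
458.19 nm

Using the wave equation: c = fλ

Solving for wavelength:
λ = c/f = (3×10⁸ m/s) / (6.543e+14 Hz)
λ = 458.19 nm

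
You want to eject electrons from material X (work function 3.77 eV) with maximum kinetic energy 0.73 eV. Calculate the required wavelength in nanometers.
275.52 nm

From Einstein's equation: KE_max = hc/λ - φ

Rearranging for λ:
hc/λ = KE_max + φ
λ = hc/(KE_max + φ)

Required photon energy:
E_photon = KE_max + φ = 0.73 + 3.77 = 4.50 eV

Required wavelength:
λ = hc/E_photon = (6.626×10⁻³⁴)(3×10⁸) / (4.50 × 1.602×10⁻¹⁹)
λ = 275.52 nm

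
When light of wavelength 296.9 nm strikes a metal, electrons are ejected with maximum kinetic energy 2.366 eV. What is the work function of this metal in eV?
1.81 eV

From Einstein's photoelectric equation: KE_max = hf - φ = hc/λ - φ

Rearranging for φ:
φ = hc/λ - KE_max

Calculate photon energy:
E_photon = hc/λ = 4.1760 eV

Therefore:
φ = 4.1760 - 2.366 = 1.81 eV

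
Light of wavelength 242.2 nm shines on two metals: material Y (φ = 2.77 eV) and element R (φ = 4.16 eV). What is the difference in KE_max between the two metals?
1.3900 eV

Using KE_max = hc/λ - φ for each metal:

Photon energy: E = hc/λ = 5.1191 eV

For material Y (φ₁ = 2.77 eV):
KE₁ = E - φ₁ = 5.1191 - 2.77 = 2.3491 eV

For element R (φ₂ = 4.16 eV):
KE₂ = E - φ₂ = 5.1191 - 4.16 = 0.9591 eV

Difference:
ΔKE = KE₁ - KE₂ = 2.3491 - 0.9591 = 1.3900 eV

Note: The difference equals the difference in work functions: 4.16 - 2.77 = 1.39 eV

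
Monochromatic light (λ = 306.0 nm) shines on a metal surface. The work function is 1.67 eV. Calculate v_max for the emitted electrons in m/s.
9.1533e+05 m/s

First, find the maximum kinetic energy:
E_photon = hc/λ = 4.0518 eV
KE_max = E_photon - φ = 4.0518 - 1.67 = 2.3818 eV

Convert to Joules: KE_max = 2.3818 × 1.602×10⁻¹⁹ J = 3.8160e-19 J

Then use KE = ½mv² to find velocity:
v = √(2·KE/m) = √(2 × 3.8160e-19 J / 9.109e-31 kg)
v = 9.1533e+05 m/s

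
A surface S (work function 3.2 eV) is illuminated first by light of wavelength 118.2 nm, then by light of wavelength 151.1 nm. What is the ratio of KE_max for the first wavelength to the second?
1.4563

Using Einstein's equation: KE_max = hc/λ - φ

For λ₁ = 118.2 nm:
E₁ = hc/λ₁ = 10.4894 eV
KE₁ = E₁ - φ = 10.4894 - 3.2 = 7.2894 eV

For λ₂ = 151.1 nm:
E₂ = hc/λ₂ = 8.2054 eV
KE₂ = E₂ - φ = 8.2054 - 3.2 = 5.0054 eV

Ratio: KE₁/KE₂ = 7.2894/5.0054 = 1.4563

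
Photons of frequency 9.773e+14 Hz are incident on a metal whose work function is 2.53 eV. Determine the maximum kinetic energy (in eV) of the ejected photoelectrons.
1.5118 eV

Using Einstein's photoelectric equation: KE_max = hf - φ

First, calculate the photon energy:
E_photon = hf = (6.626×10⁻³⁴ J·s)(9.773e+14 Hz)
E_photon = 4.0418 eV

Then, the maximum kinetic energy:
KE_max = E_photon - φ = 4.0418 eV - 2.53 eV = 1.5118 eV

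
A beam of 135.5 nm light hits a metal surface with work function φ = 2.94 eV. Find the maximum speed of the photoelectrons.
1.4780e+06 m/s

First, find the maximum kinetic energy:
E_photon = hc/λ = 9.1501 eV
KE_max = E_photon - φ = 9.1501 - 2.94 = 6.2101 eV

Convert to Joules: KE_max = 6.2101 × 1.602×10⁻¹⁹ J = 9.9497e-19 J

Then use KE = ½mv² to find velocity:
v = √(2·KE/m) = √(2 × 9.9497e-19 J / 9.109e-31 kg)
v = 1.4780e+06 m/s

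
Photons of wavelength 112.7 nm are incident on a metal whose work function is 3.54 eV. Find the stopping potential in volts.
7.4613 V

The stopping potential V_s satisfies: eV_s = KE_max

First, find KE_max using Einstein's equation:
E_photon = hc/λ = 11.0013 eV
KE_max = E_photon - φ = 11.0013 - 3.54 = 7.4613 eV

Since eV_s = KE_max:
V_s = KE_max/e = 7.4613 V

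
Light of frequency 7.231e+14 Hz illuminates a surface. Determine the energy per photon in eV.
2.9905 eV

Using E = hf:

E = hf = (6.626×10⁻³⁴ J·s)(7.231e+14 Hz)
E = 2.9905 eV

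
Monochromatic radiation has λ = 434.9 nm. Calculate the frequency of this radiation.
6.8934e+14 Hz

Using the wave equation: c = fλ

Solving for frequency:
f = c/λ = (3×10⁸ m/s) / (434.9×10⁻⁹ m)
f = 6.8934e+14 Hz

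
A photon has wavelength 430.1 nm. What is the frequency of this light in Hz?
6.9703e+14 Hz

Using the wave equation: c = fλ

Solving for frequency:
f = c/λ = (3×10⁸ m/s) / (430.1×10⁻⁹ m)
f = 6.9703e+14 Hz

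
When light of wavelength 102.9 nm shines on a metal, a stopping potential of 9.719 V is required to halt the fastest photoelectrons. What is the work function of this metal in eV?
2.33 eV

The stopping potential gives the maximum kinetic energy: KE_max = eV_s = 9.719 eV

From Einstein's photoelectric equation: KE_max = hc/λ - φ
Rearranging: φ = hc/λ - KE_max

Calculate photon energy:
E_photon = hc/λ = (6.626×10⁻³⁴ J·s)(3×10⁸ m/s) / (102.9×10⁻⁹ m) = 12.0490 eV

Therefore:
φ = 12.0490 - 9.719 = 2.33 eV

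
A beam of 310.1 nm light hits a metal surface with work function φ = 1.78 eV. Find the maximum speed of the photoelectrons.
8.8334e+05 m/s

First, find the maximum kinetic energy:
E_photon = hc/λ = 3.9982 eV
KE_max = E_photon - φ = 3.9982 - 1.78 = 2.2182 eV

Convert to Joules: KE_max = 2.2182 × 1.602×10⁻¹⁹ J = 3.5539e-19 J

Then use KE = ½mv² to find velocity:
v = √(2·KE/m) = √(2 × 3.5539e-19 J / 9.109e-31 kg)
v = 8.8334e+05 m/s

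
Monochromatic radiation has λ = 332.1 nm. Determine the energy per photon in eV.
3.7333 eV

Using E = hf = hc/λ:

E = hc/λ = (6.626×10⁻³⁴ J·s)(3×10⁸ m/s) / (332.1×10⁻⁹ m)
E = 3.7333 eV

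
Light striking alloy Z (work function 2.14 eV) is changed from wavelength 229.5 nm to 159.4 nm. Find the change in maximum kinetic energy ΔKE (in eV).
2.3758 eV

Using Einstein's equation: KE_max = hc/λ - φ

For λ₁ = 229.5 nm:
KE₁ = hc/λ₁ - φ = 5.4024 - 2.14 = 3.2624 eV

For λ₂ = 159.4 nm:
KE₂ = hc/λ₂ - φ = 7.7782 - 2.14 = 5.6382 eV

Change in KE:
ΔKE = KE₂ - KE₁ = 5.6382 - 3.2624 = 2.3758 eV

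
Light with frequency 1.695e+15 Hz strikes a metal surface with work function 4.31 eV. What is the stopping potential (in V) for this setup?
2.7000 V

The stopping potential V_s satisfies: eV_s = KE_max

First, find KE_max using Einstein's equation:
E_photon = hf = (6.626×10⁻³⁴ J·s)(1.695e+15 Hz) = 7.0100 eV
KE_max = E_photon - φ = 7.0100 - 4.31 = 2.7000 eV

Since eV_s = KE_max:
V_s = KE_max/e = 2.7000 V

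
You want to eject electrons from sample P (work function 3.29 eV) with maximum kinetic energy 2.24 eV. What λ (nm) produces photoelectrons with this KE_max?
224.20 nm

From Einstein's equation: KE_max = hc/λ - φ

Rearranging for λ:
hc/λ = KE_max + φ
λ = hc/(KE_max + φ)

Required photon energy:
E_photon = KE_max + φ = 2.24 + 3.29 = 5.53 eV

Required wavelength:
λ = hc/E_photon = (6.626×10⁻³⁴)(3×10⁸) / (5.53 × 1.602×10⁻¹⁹)
λ = 224.20 nm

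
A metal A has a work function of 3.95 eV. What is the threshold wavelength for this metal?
313.88 nm

The threshold wavelength is when the photon energy equals the work function:
hc/λ₀ = φ

Solving for λ₀:
λ₀ = hc/φ = (6.626×10⁻³⁴ J·s)(3×10⁸ m/s) / (3.95 eV × 1.602×10⁻¹⁹ J/eV)
λ₀ = 313.88 nm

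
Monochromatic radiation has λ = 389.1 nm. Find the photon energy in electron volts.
3.1864 eV

Using E = hf = hc/λ:

E = hc/λ = (6.626×10⁻³⁴ J·s)(3×10⁸ m/s) / (389.1×10⁻⁹ m)
E = 3.1864 eV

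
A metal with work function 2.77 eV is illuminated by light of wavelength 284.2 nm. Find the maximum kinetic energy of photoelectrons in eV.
1.5926 eV

Using Einstein's photoelectric equation: KE_max = hf - φ = hc/λ - φ

First, calculate the photon energy:
E_photon = hc/λ = (6.626×10⁻³⁴ J·s)(3×10⁸ m/s) / (284.2×10⁻⁹ m)
E_photon = 4.3626 eV

Then, the maximum kinetic energy:
KE_max = E_photon - φ = 4.3626 eV - 2.77 eV = 1.5926 eV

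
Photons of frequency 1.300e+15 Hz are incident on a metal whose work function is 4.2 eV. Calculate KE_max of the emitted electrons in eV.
1.1764 eV

Using Einstein's photoelectric equation: KE_max = hf - φ

First, calculate the photon energy:
E_photon = hf = (6.626×10⁻³⁴ J·s)(1.300e+15 Hz)
E_photon = 5.3764 eV

Then, the maximum kinetic energy:
KE_max = E_photon - φ = 5.3764 eV - 4.2 eV = 1.1764 eV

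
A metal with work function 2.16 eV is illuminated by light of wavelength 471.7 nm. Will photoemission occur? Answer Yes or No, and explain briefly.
Yes

For photoemission, the photon energy must exceed the work function.

Photon energy: E = hc/λ = 2.6285 eV
Work function: φ = 2.16 eV

Since E_photon (2.6285 eV) > φ (2.16 eV), photoemission WILL occur.
The threshold wavelength is λ₀ = hc/φ = 574.0 nm.
Since 471.7 nm < 574.0 nm, the light has sufficient energy.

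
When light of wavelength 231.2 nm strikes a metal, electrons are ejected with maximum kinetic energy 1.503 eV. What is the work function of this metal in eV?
3.86 eV

From Einstein's photoelectric equation: KE_max = hf - φ = hc/λ - φ

Rearranging for φ:
φ = hc/λ - KE_max

Calculate photon energy:
E_photon = hc/λ = 5.3626 eV

Therefore:
φ = 5.3626 - 1.503 = 3.86 eV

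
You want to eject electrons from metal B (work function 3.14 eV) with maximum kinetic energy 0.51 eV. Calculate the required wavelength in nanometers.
339.68 nm

From Einstein's equation: KE_max = hc/λ - φ

Rearranging for λ:
hc/λ = KE_max + φ
λ = hc/(KE_max + φ)

Required photon energy:
E_photon = KE_max + φ = 0.51 + 3.14 = 3.65 eV

Required wavelength:
λ = hc/E_photon = (6.626×10⁻³⁴)(3×10⁸) / (3.65 × 1.602×10⁻¹⁹)
λ = 339.68 nm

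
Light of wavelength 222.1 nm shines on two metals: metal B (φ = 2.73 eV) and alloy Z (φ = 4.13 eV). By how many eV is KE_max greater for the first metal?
1.4000 eV

Using KE_max = hc/λ - φ for each metal:

Photon energy: E = hc/λ = 5.5824 eV

For metal B (φ₁ = 2.73 eV):
KE₁ = E - φ₁ = 5.5824 - 2.73 = 2.8524 eV

For alloy Z (φ₂ = 4.13 eV):
KE₂ = E - φ₂ = 5.5824 - 4.13 = 1.4524 eV

Difference:
ΔKE = KE₁ - KE₂ = 2.8524 - 1.4524 = 1.4000 eV

Note: The difference equals the difference in work functions: 4.13 - 2.73 = 1.40 eV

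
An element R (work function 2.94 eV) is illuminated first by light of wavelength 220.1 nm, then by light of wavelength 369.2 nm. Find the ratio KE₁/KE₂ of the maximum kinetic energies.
6.4399

Using Einstein's equation: KE_max = hc/λ - φ

For λ₁ = 220.1 nm:
E₁ = hc/λ₁ = 5.6331 eV
KE₁ = E₁ - φ = 5.6331 - 2.94 = 2.6931 eV

For λ₂ = 369.2 nm:
E₂ = hc/λ₂ = 3.3582 eV
KE₂ = E₂ - φ = 3.3582 - 2.94 = 0.4182 eV

Ratio: KE₁/KE₂ = 2.6931/0.4182 = 6.4399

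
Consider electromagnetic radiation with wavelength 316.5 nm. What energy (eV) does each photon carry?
3.9174 eV

Using E = hf = hc/λ:

E = hc/λ = (6.626×10⁻³⁴ J·s)(3×10⁸ m/s) / (316.5×10⁻⁹ m)
E = 3.9174 eV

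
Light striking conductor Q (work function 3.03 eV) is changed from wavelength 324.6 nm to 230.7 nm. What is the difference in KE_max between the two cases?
1.5547 eV

Using Einstein's equation: KE_max = hc/λ - φ

For λ₁ = 324.6 nm:
KE₁ = hc/λ₁ - φ = 3.8196 - 3.03 = 0.7896 eV

For λ₂ = 230.7 nm:
KE₂ = hc/λ₂ - φ = 5.3743 - 3.03 = 2.3443 eV

Change in KE:
ΔKE = KE₂ - KE₁ = 2.3443 - 0.7896 = 1.5547 eV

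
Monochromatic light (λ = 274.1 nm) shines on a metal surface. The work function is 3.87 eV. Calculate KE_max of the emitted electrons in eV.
0.6533 eV

Using Einstein's photoelectric equation: KE_max = hf - φ = hc/λ - φ

First, calculate the photon energy:
E_photon = hc/λ = (6.626×10⁻³⁴ J·s)(3×10⁸ m/s) / (274.1×10⁻⁹ m)
E_photon = 4.5233 eV

Then, the maximum kinetic energy:
KE_max = E_photon - φ = 4.5233 eV - 3.87 eV = 0.6533 eV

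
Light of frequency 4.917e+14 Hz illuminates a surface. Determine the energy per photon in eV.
2.0335 eV

Using E = hf:

E = hf = (6.626×10⁻³⁴ J·s)(4.917e+14 Hz)
E = 2.0335 eV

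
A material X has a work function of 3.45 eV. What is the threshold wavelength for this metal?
359.37 nm

The threshold wavelength is when the photon energy equals the work function:
hc/λ₀ = φ

Solving for λ₀:
λ₀ = hc/φ = (6.626×10⁻³⁴ J·s)(3×10⁸ m/s) / (3.45 eV × 1.602×10⁻¹⁹ J/eV)
λ₀ = 359.37 nm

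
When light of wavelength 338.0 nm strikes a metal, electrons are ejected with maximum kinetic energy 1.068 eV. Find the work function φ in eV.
2.60 eV

From Einstein's photoelectric equation: KE_max = hf - φ = hc/λ - φ

Rearranging for φ:
φ = hc/λ - KE_max

Calculate photon energy:
E_photon = hc/λ = 3.6682 eV

Therefore:
φ = 3.6682 - 1.068 = 2.60 eV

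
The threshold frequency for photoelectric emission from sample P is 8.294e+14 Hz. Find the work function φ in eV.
3.43 eV

At the threshold frequency, photon energy equals work function:
φ = hf₀

Calculating:
φ = (6.626×10⁻³⁴ J·s)(8.294e+14 Hz)
φ = 3.43 eV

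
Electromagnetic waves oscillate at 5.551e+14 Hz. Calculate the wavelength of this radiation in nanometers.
540.07 nm

Using the wave equation: c = fλ

Solving for wavelength:
λ = c/f = (3×10⁸ m/s) / (5.551e+14 Hz)
λ = 540.07 nm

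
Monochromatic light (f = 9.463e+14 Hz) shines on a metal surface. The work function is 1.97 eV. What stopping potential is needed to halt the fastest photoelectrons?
1.9436 V

The stopping potential V_s satisfies: eV_s = KE_max

First, find KE_max using Einstein's equation:
E_photon = hf = (6.626×10⁻³⁴ J·s)(9.463e+14 Hz) = 3.9136 eV
KE_max = E_photon - φ = 3.9136 - 1.97 = 1.9436 eV

Since eV_s = KE_max:
V_s = KE_max/e = 1.9436 V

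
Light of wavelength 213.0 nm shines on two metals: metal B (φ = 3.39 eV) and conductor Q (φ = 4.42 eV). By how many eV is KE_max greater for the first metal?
1.0300 eV

Using KE_max = hc/λ - φ for each metal:

Photon energy: E = hc/λ = 5.8209 eV

For metal B (φ₁ = 3.39 eV):
KE₁ = E - φ₁ = 5.8209 - 3.39 = 2.4309 eV

For conductor Q (φ₂ = 4.42 eV):
KE₂ = E - φ₂ = 5.8209 - 4.42 = 1.4009 eV

Difference:
ΔKE = KE₁ - KE₂ = 2.4309 - 1.4009 = 1.0300 eV

Note: The difference equals the difference in work functions: 4.42 - 3.39 = 1.03 eV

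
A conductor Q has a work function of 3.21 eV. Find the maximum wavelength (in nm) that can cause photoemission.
386.24 nm

The threshold wavelength is when the photon energy equals the work function:
hc/λ₀ = φ

Solving for λ₀:
λ₀ = hc/φ = (6.626×10⁻³⁴ J·s)(3×10⁸ m/s) / (3.21 eV × 1.602×10⁻¹⁹ J/eV)
λ₀ = 386.24 nm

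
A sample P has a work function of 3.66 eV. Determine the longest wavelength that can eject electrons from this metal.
338.75 nm

The threshold wavelength is when the photon energy equals the work function:
hc/λ₀ = φ

Solving for λ₀:
λ₀ = hc/φ = (6.626×10⁻³⁴ J·s)(3×10⁸ m/s) / (3.66 eV × 1.602×10⁻¹⁹ J/eV)
λ₀ = 338.75 nm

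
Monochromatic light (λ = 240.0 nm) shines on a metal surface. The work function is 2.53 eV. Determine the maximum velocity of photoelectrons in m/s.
9.6294e+05 m/s

First, find the maximum kinetic energy:
E_photon = hc/λ = 5.1660 eV
KE_max = E_photon - φ = 5.1660 - 2.53 = 2.6360 eV

Convert to Joules: KE_max = 2.6360 × 1.602×10⁻¹⁹ J = 4.2234e-19 J

Then use KE = ½mv² to find velocity:
v = √(2·KE/m) = √(2 × 4.2234e-19 J / 9.109e-31 kg)
v = 9.6294e+05 m/s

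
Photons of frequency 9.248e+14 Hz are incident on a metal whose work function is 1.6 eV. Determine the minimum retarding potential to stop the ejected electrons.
2.2247 V

The stopping potential V_s satisfies: eV_s = KE_max

First, find KE_max using Einstein's equation:
E_photon = hf = (6.626×10⁻³⁴ J·s)(9.248e+14 Hz) = 3.8247 eV
KE_max = E_photon - φ = 3.8247 - 1.6 = 2.2247 eV

Since eV_s = KE_max:
V_s = KE_max/e = 2.2247 V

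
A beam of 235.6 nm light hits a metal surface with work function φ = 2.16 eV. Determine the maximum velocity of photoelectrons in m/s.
1.0447e+06 m/s

First, find the maximum kinetic energy:
E_photon = hc/λ = 5.2625 eV
KE_max = E_photon - φ = 5.2625 - 2.16 = 3.1025 eV

Convert to Joules: KE_max = 3.1025 × 1.602×10⁻¹⁹ J = 4.9707e-19 J

Then use KE = ½mv² to find velocity:
v = √(2·KE/m) = √(2 × 4.9707e-19 J / 9.109e-31 kg)
v = 1.0447e+06 m/s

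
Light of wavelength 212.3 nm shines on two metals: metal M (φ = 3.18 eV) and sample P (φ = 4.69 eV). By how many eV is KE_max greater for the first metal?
1.5100 eV

Using KE_max = hc/λ - φ for each metal:

Photon energy: E = hc/λ = 5.8400 eV

For metal M (φ₁ = 3.18 eV):
KE₁ = E - φ₁ = 5.8400 - 3.18 = 2.6600 eV

For sample P (φ₂ = 4.69 eV):
KE₂ = E - φ₂ = 5.8400 - 4.69 = 1.1500 eV

Difference:
ΔKE = KE₁ - KE₂ = 2.6600 - 1.1500 = 1.5100 eV

Note: The difference equals the difference in work functions: 4.69 - 3.18 = 1.51 eV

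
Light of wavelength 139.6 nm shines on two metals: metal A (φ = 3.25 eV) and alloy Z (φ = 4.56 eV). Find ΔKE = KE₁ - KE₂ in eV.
1.3100 eV

Using KE_max = hc/λ - φ for each metal:

Photon energy: E = hc/λ = 8.8814 eV

For metal A (φ₁ = 3.25 eV):
KE₁ = E - φ₁ = 8.8814 - 3.25 = 5.6314 eV

For alloy Z (φ₂ = 4.56 eV):
KE₂ = E - φ₂ = 8.8814 - 4.56 = 4.3214 eV

Difference:
ΔKE = KE₁ - KE₂ = 5.6314 - 4.3214 = 1.3100 eV

Note: The difference equals the difference in work functions: 4.56 - 3.25 = 1.31 eV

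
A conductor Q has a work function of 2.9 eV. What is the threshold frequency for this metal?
7.0122e+14 Hz

The threshold frequency is when the photon energy equals the work function:
hf₀ = φ

Solving for f₀:
f₀ = φ/h = (2.9 eV × 1.602×10⁻¹⁹ J/eV) / (6.626×10⁻³⁴ J·s)
f₀ = 7.0122e+14 Hz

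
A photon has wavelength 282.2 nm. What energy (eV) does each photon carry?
4.3935 eV

Using E = hf = hc/λ:

E = hc/λ = (6.626×10⁻³⁴ J·s)(3×10⁸ m/s) / (282.2×10⁻⁹ m)
E = 4.3935 eV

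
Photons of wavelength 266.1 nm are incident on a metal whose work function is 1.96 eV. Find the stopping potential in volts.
2.6993 V

The stopping potential V_s satisfies: eV_s = KE_max

First, find KE_max using Einstein's equation:
E_photon = hc/λ = 4.6593 eV
KE_max = E_photon - φ = 4.6593 - 1.96 = 2.6993 eV

Since eV_s = KE_max:
V_s = KE_max/e = 2.6993 V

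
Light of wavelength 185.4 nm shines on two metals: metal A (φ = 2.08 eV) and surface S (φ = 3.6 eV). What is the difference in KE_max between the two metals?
1.5200 eV

Using KE_max = hc/λ - φ for each metal:

Photon energy: E = hc/λ = 6.6874 eV

For metal A (φ₁ = 2.08 eV):
KE₁ = E - φ₁ = 6.6874 - 2.08 = 4.6074 eV

For surface S (φ₂ = 3.6 eV):
KE₂ = E - φ₂ = 6.6874 - 3.6 = 3.0874 eV

Difference:
ΔKE = KE₁ - KE₂ = 4.6074 - 3.0874 = 1.5200 eV

Note: The difference equals the difference in work functions: 3.6 - 2.08 = 1.52 eV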